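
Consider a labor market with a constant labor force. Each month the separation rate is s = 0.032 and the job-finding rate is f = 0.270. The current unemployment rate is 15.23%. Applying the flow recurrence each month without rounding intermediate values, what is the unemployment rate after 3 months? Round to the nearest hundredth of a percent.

Unemployment rate after three months ≈ 12.17%.

With a fixed labor force, u_{t+1} = u_t + s·(1−u_t) − f·u_t = u_t·(1−s−f) + s.
Here 1−s−f = 0.698 and s = 0.032.
u_1 = 0.152300 × 0.698 + 0.032 = 0.138305.
u_2 = 0.138305 × 0.698 + 0.032 = 0.128537.
u_3 = 0.128537 × 0.698 + 0.032 = 0.121719.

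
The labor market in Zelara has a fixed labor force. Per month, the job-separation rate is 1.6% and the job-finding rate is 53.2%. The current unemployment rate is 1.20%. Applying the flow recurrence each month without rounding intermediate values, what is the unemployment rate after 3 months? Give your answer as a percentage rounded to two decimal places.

Unemployment rate after three months ≈ 2.76%.

With a fixed labor force, u_{t+1} = u_t + s·(1−u_t) − f·u_t = u_t·(1−s−f) + s.
Here 1−s−f = 0.452 and s = 0.016.
u_1 = 0.012000 × 0.452 + 0.016 = 0.021424.
u_2 = 0.021424 × 0.452 + 0.016 = 0.025684.
u_3 = 0.025684 × 0.452 + 0.016 = 0.027609.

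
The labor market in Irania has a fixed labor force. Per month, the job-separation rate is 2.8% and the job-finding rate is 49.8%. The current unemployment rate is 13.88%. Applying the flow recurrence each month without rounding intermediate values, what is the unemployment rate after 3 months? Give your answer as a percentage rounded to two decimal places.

With a fixed labor force, u_{t+1} = u_t + s·(1−u_t) − f·u_t = u_t·(1−s−f) + s.
Here 1−s−f = 0.474 and s = 0.028.
u_1 = 0.138800 × 0.474 + 0.028 = 0.093791.
u_2 = 0.093791 × 0.474 + 0.028 = 0.072457.
u_3 = 0.072457 × 0.474 + 0.028 = 0.062345.

Unemployment rate after three months ≈ 6.23%.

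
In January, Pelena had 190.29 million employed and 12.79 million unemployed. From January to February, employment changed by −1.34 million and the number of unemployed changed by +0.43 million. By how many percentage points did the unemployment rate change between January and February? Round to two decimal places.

January: labor force = 190.29 + 12.79 = 203.08; u = 12.79/203.08 = 6.30%.
February: labor force = 188.95 + 13.22 = 202.17; u = 13.22/202.17 = 6.54%.
Change = 6.54% − 6.30% = +0.24 pp.

The unemployment rate changed by +0.24 percentage points.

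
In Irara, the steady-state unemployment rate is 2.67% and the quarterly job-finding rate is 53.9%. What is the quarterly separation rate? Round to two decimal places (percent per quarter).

Separation rate ≈ 1.48% per quarter.

From u* = s/(s+f): s = u·f/(1−u).
s = 0.0267 × 53.9 / (1 − 0.0267) = 1.4391 / 0.9733 ≈ 1.48% per quarter.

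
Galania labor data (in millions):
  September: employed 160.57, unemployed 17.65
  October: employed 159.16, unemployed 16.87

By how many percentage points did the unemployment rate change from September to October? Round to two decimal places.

The unemployment rate changed by −0.32 percentage points.

September: labor force = 160.57 + 17.65 = 178.22; u = 17.65/178.22 = 9.90%.
October: labor force = 159.16 + 16.87 = 176.03; u = 16.87/176.03 = 9.58%.
Change = 9.58% − 9.90% = −0.32 pp.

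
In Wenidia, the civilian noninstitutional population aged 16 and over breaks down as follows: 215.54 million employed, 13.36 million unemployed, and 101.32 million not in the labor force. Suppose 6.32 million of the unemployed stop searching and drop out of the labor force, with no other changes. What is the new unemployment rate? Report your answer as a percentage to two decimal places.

New unemployment rate ≈ 3.16%.

Initially, labor force = 215.54 + 13.36 = 228.90 million, so u = 13.36/228.90 = 5.84%.
After the change, unemployed and labor force both fall by 6.32 → E = 215.54, U = 7.04, labor force = 222.58 million.
New unemployment rate = 7.04 / 222.58 = 3.16%.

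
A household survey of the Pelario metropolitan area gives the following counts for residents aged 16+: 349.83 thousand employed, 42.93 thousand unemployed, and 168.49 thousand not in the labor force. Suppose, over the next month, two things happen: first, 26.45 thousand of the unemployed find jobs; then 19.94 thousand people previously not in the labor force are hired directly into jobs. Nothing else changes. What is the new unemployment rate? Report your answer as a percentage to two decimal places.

New unemployment rate ≈ 3.99%.

Initially, labor force = 349.83 + 42.93 = 392.76 thousand, so u = 42.93/392.76 = 10.93%.
After the first change, unemployed falls and employed rises by 26.45; labor force unchanged → E = 376.28, U = 16.48, labor force = 392.76 thousand.
After the second change, employed and labor force both rise by 19.94; unemployed unchanged → E = 396.22, U = 16.48, labor force = 412.70 thousand.
New unemployment rate = 16.48 / 412.70 = 3.99%.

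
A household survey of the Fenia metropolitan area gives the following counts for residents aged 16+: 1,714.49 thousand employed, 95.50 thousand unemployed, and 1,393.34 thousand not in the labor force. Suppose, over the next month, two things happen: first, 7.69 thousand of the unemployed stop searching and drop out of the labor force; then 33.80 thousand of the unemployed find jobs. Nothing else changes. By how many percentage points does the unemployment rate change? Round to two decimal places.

The unemployment rate changes by −2.28 percentage points.

Initially, labor force = 1,714.49 + 95.50 = 1,809.99 thousand, so u = 95.50/1,809.99 = 5.28%.
After the first change, unemployed and labor force both fall by 7.69 → E = 1,714.49, U = 87.81, labor force = 1,802.30 thousand.
After the second change, unemployed falls and employed rises by 33.80; labor force unchanged → E = 1,748.29, U = 54.01, labor force = 1,802.30 thousand.
New unemployment rate = 54.01 / 1,802.30 = 3.00%.
Change = 3.00% − 5.28% = −2.28 percentage points.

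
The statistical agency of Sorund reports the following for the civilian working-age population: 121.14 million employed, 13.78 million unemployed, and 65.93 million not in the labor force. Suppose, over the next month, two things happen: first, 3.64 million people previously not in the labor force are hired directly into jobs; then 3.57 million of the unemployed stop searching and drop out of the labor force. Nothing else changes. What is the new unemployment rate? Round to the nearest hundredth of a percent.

Initially, labor force = 121.14 + 13.78 = 134.92 million, so u = 13.78/134.92 = 10.21%.
After the first change, employed and labor force both rise by 3.64; unemployed unchanged → E = 124.78, U = 13.78, labor force = 138.56 million.
After the second change, unemployed and labor force both fall by 3.57 → E = 124.78, U = 10.21, labor force = 134.99 million.
New unemployment rate = 10.21 / 134.99 = 7.56%.

New unemployment rate ≈ 7.56%.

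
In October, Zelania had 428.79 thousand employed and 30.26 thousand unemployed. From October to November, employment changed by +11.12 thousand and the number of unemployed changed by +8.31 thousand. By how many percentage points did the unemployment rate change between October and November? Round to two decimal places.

The unemployment rate changed by +1.47 percentage points.

October: labor force = 428.79 + 30.26 = 459.05; u = 30.26/459.05 = 6.59%.
November: labor force = 439.91 + 38.57 = 478.48; u = 38.57/478.48 = 8.06%.
Change = 8.06% − 6.59% = +1.47 pp.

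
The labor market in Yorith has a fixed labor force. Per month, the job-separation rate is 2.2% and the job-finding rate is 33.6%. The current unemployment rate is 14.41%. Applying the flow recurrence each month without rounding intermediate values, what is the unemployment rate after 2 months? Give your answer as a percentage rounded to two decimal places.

With a fixed labor force, u_{t+1} = u_t + s·(1−u_t) − f·u_t = u_t·(1−s−f) + s.
Here 1−s−f = 0.642 and s = 0.022.
u_1 = 0.144100 × 0.642 + 0.022 = 0.114512.
u_2 = 0.114512 × 0.642 + 0.022 = 0.095517.

Unemployment rate after two months ≈ 9.55%.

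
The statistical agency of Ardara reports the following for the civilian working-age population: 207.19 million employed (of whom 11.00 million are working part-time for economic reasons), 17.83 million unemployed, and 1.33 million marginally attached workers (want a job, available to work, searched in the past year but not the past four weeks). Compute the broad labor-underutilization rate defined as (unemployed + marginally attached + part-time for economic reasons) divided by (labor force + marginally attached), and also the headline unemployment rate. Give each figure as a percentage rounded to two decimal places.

Labor force = 207.19 + 17.83 = 225.02 million.
Numerator = 17.83 + 1.33 + 11.00 = 30.16 million.
Denominator = 225.02 + 1.33 = 226.35 million.
Broad rate = 30.16 / 226.35 = 13.32%.
Headline unemployment rate = 17.83 / 225.02 = 7.92%.

Broad underutilization rate ≈ 13.32%; headline unemployment rate ≈ 7.92%.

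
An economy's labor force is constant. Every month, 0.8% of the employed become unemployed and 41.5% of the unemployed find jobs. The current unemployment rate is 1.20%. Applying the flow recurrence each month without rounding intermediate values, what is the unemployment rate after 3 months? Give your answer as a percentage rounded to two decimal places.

With a fixed labor force, u_{t+1} = u_t + s·(1−u_t) − f·u_t = u_t·(1−s−f) + s.
Here 1−s−f = 0.577 and s = 0.008.
u_1 = 0.012000 × 0.577 + 0.008 = 0.014924.
u_2 = 0.014924 × 0.577 + 0.008 = 0.016611.
u_3 = 0.016611 × 0.577 + 0.008 = 0.017585.

Unemployment rate after three months ≈ 1.76%.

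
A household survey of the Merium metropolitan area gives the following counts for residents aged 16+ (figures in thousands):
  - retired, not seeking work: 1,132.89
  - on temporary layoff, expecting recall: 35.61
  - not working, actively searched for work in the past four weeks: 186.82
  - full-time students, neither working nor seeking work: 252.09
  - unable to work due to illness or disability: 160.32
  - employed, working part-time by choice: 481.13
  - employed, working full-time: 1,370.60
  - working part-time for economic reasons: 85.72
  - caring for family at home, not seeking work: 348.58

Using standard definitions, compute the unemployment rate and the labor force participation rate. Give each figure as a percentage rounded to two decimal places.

Unemployment rate ≈ 10.30%; labor force participation rate ≈ 53.28%.

Employed = 481.13 + 1,370.60 + 85.72 = 1,937.45 thousand (anyone who worked, including part-time for economic reasons, counts as employed).
Unemployed = 35.61 + 186.82 = 222.43 thousand (jobless and actively searching, or on temporary layoff).
Labor force = 1,937.45 + 222.43 = 2,159.88 thousand.
Not in labor force = 1,132.89 + 252.09 + 160.32 + 348.58 = 1,893.88 thousand (those not working and not actively searching are outside the labor force).
Civilian working-age population = 2,159.88 + 1,893.88 = 4,053.76 thousand.
Unemployment rate = 222.43 / 2,159.88 = 10.30%.
Labor force participation rate = 2,159.88 / 4,053.76 = 53.28%.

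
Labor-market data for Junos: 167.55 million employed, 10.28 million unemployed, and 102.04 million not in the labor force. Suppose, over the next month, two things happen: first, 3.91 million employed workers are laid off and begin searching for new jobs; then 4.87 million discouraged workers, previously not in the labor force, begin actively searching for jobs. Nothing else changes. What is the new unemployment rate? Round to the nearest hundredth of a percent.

New unemployment rate ≈ 10.43%.

Initially, labor force = 167.55 + 10.28 = 177.83 million, so u = 10.28/177.83 = 5.78%.
After the first change, employed falls and unemployed rises by 3.91; labor force unchanged → E = 163.64, U = 14.19, labor force = 177.83 million.
After the second change, unemployed and labor force both rise by 4.87 → E = 163.64, U = 19.06, labor force = 182.70 million.
New unemployment rate = 19.06 / 182.70 = 10.43%.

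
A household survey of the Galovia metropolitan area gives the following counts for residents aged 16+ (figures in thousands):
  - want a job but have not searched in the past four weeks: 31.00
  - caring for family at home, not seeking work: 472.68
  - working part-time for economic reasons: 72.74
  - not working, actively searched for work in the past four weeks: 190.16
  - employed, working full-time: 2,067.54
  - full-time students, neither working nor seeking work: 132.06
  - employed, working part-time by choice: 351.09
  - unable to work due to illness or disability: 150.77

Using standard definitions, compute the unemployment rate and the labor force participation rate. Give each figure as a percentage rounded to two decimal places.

Employed = 72.74 + 2,067.54 + 351.09 = 2,491.37 thousand (anyone who worked, including part-time for economic reasons, counts as employed).
Unemployed = 190.16 thousand.
Labor force = 2,491.37 + 190.16 = 2,681.53 thousand.
Not in labor force = 31.00 + 472.68 + 132.06 + 150.77 = 786.51 thousand (those not working and not actively searching are outside the labor force — including those who want a job but have given up searching).
Civilian working-age population = 2,681.53 + 786.51 = 3,468.04 thousand.
Unemployment rate = 190.16 / 2,681.53 = 7.09%.
Labor force participation rate = 2,681.53 / 3,468.04 = 77.32%.

Unemployment rate ≈ 7.09%; labor force participation rate ≈ 77.32%.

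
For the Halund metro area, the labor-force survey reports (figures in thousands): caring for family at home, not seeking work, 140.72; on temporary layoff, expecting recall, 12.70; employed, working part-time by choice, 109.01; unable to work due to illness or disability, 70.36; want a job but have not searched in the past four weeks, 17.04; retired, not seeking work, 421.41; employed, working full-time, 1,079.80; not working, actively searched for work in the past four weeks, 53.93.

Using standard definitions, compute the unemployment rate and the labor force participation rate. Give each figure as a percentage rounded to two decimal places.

Unemployment rate ≈ 5.31%; labor force participation rate ≈ 65.90%.

Employed = 109.01 + 1,079.80 = 1,188.81 thousand.
Unemployed = 12.70 + 53.93 = 66.63 thousand (jobless and actively searching, or on temporary layoff).
Labor force = 1,188.81 + 66.63 = 1,255.44 thousand.
Not in labor force = 140.72 + 70.36 + 17.04 + 421.41 = 649.53 thousand (those not working and not actively searching are outside the labor force — including those who want a job but have given up searching).
Civilian working-age population = 1,255.44 + 649.53 = 1,904.97 thousand.
Unemployment rate = 66.63 / 1,255.44 = 5.31%.
Labor force participation rate = 1,255.44 / 1,904.97 = 65.90%.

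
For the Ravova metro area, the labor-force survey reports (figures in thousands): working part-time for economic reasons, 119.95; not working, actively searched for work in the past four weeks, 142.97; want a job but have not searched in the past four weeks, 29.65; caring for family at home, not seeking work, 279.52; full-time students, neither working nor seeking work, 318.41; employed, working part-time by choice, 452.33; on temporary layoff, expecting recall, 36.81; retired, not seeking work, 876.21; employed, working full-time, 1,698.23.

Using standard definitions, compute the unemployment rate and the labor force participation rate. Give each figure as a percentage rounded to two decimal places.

Unemployment rate ≈ 7.34%; labor force participation rate ≈ 61.97%.

Employed = 119.95 + 452.33 + 1,698.23 = 2,270.51 thousand (anyone who worked, including part-time for economic reasons, counts as employed).
Unemployed = 142.97 + 36.81 = 179.78 thousand (jobless and actively searching, or on temporary layoff).
Labor force = 2,270.51 + 179.78 = 2,450.29 thousand.
Not in labor force = 29.65 + 279.52 + 318.41 + 876.21 = 1,503.79 thousand (those not working and not actively searching are outside the labor force — including those who want a job but have given up searching).
Civilian working-age population = 2,450.29 + 1,503.79 = 3,954.08 thousand.
Unemployment rate = 179.78 / 2,450.29 = 7.34%.
Labor force participation rate = 2,450.29 / 3,954.08 = 61.97%.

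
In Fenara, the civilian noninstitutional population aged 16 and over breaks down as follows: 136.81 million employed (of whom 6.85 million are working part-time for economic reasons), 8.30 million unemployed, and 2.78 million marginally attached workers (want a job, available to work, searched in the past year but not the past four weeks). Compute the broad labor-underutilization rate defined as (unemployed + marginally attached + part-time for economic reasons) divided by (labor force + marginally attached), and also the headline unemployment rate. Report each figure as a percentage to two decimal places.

Broad underutilization rate ≈ 12.12%; headline unemployment rate ≈ 5.72%.

Labor force = 136.81 + 8.30 = 145.11 million.
Numerator = 8.30 + 2.78 + 6.85 = 17.93 million.
Denominator = 145.11 + 2.78 = 147.89 million.
Broad rate = 17.93 / 147.89 = 12.12%.
Headline unemployment rate = 8.30 / 145.11 = 5.72%.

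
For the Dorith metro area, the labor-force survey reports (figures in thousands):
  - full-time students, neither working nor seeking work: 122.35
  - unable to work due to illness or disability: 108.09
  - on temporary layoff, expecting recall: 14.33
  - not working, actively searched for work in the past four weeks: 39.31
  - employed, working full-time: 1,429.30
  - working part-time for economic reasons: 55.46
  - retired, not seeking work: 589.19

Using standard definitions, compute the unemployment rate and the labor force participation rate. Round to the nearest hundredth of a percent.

Employed = 1,429.30 + 55.46 = 1,484.76 thousand (anyone who worked, including part-time for economic reasons, counts as employed).
Unemployed = 14.33 + 39.31 = 53.64 thousand (jobless and actively searching, or on temporary layoff).
Labor force = 1,484.76 + 53.64 = 1,538.40 thousand.
Not in labor force = 122.35 + 108.09 + 589.19 = 819.63 thousand (those not working and not actively searching are outside the labor force).
Civilian working-age population = 1,538.40 + 819.63 = 2,358.03 thousand.
Unemployment rate = 53.64 / 1,538.40 = 3.49%.
Labor force participation rate = 1,538.40 / 2,358.03 = 65.24%.

Unemployment rate ≈ 3.49%; labor force participation rate ≈ 65.24%.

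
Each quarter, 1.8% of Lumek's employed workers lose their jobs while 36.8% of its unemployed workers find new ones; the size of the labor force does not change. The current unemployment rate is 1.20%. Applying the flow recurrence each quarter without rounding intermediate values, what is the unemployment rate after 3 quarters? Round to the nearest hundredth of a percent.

Unemployment rate after three quarters ≈ 3.86%.

With a fixed labor force, u_{t+1} = u_t + s·(1−u_t) − f·u_t = u_t·(1−s−f) + s.
Here 1−s−f = 0.614 and s = 0.018.
u_1 = 0.012000 × 0.614 + 0.018 = 0.025368.
u_2 = 0.025368 × 0.614 + 0.018 = 0.033576.
u_3 = 0.033576 × 0.614 + 0.018 = 0.038616.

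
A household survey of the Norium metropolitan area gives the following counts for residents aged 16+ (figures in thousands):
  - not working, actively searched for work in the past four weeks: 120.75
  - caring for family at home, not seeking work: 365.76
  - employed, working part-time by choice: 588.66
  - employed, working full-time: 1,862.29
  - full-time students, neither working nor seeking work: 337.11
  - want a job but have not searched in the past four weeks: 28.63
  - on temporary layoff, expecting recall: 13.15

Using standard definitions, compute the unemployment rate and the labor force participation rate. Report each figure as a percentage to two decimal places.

Employed = 588.66 + 1,862.29 = 2,450.95 thousand.
Unemployed = 120.75 + 13.15 = 133.90 thousand (jobless and actively searching, or on temporary layoff).
Labor force = 2,450.95 + 133.90 = 2,584.85 thousand.
Not in labor force = 365.76 + 337.11 + 28.63 = 731.50 thousand (those not working and not actively searching are outside the labor force — including those who want a job but have given up searching).
Civilian working-age population = 2,584.85 + 731.50 = 3,316.35 thousand.
Unemployment rate = 133.90 / 2,584.85 = 5.18%.
Labor force participation rate = 2,584.85 / 3,316.35 = 77.94%.

Unemployment rate ≈ 5.18%; labor force participation rate ≈ 77.94%.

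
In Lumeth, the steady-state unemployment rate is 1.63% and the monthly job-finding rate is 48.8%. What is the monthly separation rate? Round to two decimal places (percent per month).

Separation rate ≈ 0.81% per month.

From u* = s/(s+f): s = u·f/(1−u).
s = 0.0163 × 48.8 / (1 − 0.0163) = 0.7954 / 0.9837 ≈ 0.81% per month.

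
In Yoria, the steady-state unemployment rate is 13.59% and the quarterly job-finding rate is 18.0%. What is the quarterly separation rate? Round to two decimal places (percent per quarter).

From u* = s/(s+f): s = u·f/(1−u).
s = 0.1359 × 18.0 / (1 − 0.1359) = 2.4462 / 0.8641 ≈ 2.83% per quarter.

Separation rate ≈ 2.83% per quarter.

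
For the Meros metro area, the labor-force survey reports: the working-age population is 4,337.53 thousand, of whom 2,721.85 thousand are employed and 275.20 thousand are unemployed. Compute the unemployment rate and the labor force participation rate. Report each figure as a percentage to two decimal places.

Unemployment rate ≈ 9.18%; labor force participation rate ≈ 69.10%.

Labor force = employed + unemployed = 2,721.85 + 275.20 = 2,997.05 thousand.
Unemployment rate = 275.20 / 2,997.05 = 9.18%.
Labor force participation rate = 2,997.05 / 4,337.53 = 69.10%.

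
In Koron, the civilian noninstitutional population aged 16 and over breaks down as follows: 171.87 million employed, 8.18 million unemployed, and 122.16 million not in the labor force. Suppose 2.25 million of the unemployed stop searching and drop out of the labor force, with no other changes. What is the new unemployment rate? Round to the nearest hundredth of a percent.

Initially, labor force = 171.87 + 8.18 = 180.05 million, so u = 8.18/180.05 = 4.54%.
After the change, unemployed and labor force both fall by 2.25 → E = 171.87, U = 5.93, labor force = 177.80 million.
New unemployment rate = 5.93 / 177.80 = 3.34%.

New unemployment rate ≈ 3.34%.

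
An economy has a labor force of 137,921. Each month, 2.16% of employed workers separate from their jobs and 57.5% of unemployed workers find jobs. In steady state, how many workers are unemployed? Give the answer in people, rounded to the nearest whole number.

Steady-state unemployment rate u* = s/(s+f) = 2.16/(2.16+57.5) = 0.036205.
Unemployed = u* × labor force = 0.036205 × 137,921 ≈ 4,993.

About 4,993 are unemployed in steady state.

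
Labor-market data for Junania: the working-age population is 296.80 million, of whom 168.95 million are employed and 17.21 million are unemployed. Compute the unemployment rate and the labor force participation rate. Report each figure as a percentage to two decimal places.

Labor force = employed + unemployed = 168.95 + 17.21 = 186.16 million.
Unemployment rate = 17.21 / 186.16 = 9.24%.
Labor force participation rate = 186.16 / 296.80 = 62.72%.

Unemployment rate ≈ 9.24%; labor force participation rate ≈ 62.72%.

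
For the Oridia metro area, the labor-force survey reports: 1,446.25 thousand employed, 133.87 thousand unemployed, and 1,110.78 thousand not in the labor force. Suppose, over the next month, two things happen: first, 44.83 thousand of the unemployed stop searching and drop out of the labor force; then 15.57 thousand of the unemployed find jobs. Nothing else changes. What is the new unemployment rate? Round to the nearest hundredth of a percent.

Initially, labor force = 1,446.25 + 133.87 = 1,580.12 thousand, so u = 133.87/1,580.12 = 8.47%.
After the first change, unemployed and labor force both fall by 44.83 → E = 1,446.25, U = 89.04, labor force = 1,535.29 thousand.
After the second change, unemployed falls and employed rises by 15.57; labor force unchanged → E = 1,461.82, U = 73.47, labor force = 1,535.29 thousand.
New unemployment rate = 73.47 / 1,535.29 = 4.79%.

New unemployment rate ≈ 4.79%.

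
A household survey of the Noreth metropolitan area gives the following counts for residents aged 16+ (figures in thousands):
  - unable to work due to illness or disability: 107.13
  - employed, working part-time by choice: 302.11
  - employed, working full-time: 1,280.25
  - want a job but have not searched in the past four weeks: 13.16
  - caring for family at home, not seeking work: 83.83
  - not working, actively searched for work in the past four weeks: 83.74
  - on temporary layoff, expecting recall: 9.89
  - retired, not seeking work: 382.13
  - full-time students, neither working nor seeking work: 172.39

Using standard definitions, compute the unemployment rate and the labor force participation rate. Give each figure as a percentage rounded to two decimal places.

Unemployment rate ≈ 5.59%; labor force participation rate ≈ 68.84%.

Employed = 302.11 + 1,280.25 = 1,582.36 thousand.
Unemployed = 83.74 + 9.89 = 93.63 thousand (jobless and actively searching, or on temporary layoff).
Labor force = 1,582.36 + 93.63 = 1,675.99 thousand.
Not in labor force = 107.13 + 13.16 + 83.83 + 382.13 + 172.39 = 758.64 thousand (those not working and not actively searching are outside the labor force — including those who want a job but have given up searching).
Civilian working-age population = 1,675.99 + 758.64 = 2,434.63 thousand.
Unemployment rate = 93.63 / 1,675.99 = 5.59%.
Labor force participation rate = 1,675.99 / 2,434.63 = 68.84%.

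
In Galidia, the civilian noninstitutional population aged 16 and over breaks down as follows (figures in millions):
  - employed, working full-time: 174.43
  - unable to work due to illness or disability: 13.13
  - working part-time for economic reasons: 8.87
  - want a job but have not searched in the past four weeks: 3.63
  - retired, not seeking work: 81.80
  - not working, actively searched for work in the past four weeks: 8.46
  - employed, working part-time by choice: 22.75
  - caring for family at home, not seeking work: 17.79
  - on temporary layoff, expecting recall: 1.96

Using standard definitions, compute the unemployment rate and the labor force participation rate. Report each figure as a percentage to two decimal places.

Unemployment rate ≈ 4.81%; labor force participation rate ≈ 65.04%.

Employed = 174.43 + 8.87 + 22.75 = 206.05 million (anyone who worked, including part-time for economic reasons, counts as employed).
Unemployed = 8.46 + 1.96 = 10.42 million (jobless and actively searching, or on temporary layoff).
Labor force = 206.05 + 10.42 = 216.47 million.
Not in labor force = 13.13 + 3.63 + 81.80 + 17.79 = 116.35 million (those not working and not actively searching are outside the labor force — including those who want a job but have given up searching).
Civilian working-age population = 216.47 + 116.35 = 332.82 million.
Unemployment rate = 10.42 / 216.47 = 4.81%.
Labor force participation rate = 216.47 / 332.82 = 65.04%.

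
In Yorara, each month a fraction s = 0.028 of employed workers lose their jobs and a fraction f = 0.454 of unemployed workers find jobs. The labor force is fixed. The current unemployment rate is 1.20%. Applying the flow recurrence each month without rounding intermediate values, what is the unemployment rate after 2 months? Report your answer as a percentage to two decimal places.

With a fixed labor force, u_{t+1} = u_t + s·(1−u_t) − f·u_t = u_t·(1−s−f) + s.
Here 1−s−f = 0.518 and s = 0.028.
u_1 = 0.012000 × 0.518 + 0.028 = 0.034216.
u_2 = 0.034216 × 0.518 + 0.028 = 0.045724.

Unemployment rate after two months ≈ 4.57%.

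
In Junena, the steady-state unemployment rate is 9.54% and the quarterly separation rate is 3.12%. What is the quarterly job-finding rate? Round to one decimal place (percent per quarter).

From u* = s/(s+f): f = s·(1−u)/u.
f = 3.12 × (1 − 0.0954) / 0.0954 = 2.8224 / 0.0954 ≈ 29.6% per quarter.

Job-finding rate ≈ 29.6% per quarter.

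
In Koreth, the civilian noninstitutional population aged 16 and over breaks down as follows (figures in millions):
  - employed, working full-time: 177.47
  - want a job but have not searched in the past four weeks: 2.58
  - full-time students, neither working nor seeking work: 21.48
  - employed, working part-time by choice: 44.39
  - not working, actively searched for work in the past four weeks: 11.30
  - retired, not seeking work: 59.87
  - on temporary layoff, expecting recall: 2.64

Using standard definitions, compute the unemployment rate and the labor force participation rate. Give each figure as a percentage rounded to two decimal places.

Unemployment rate ≈ 5.91%; labor force participation rate ≈ 73.75%.

Employed = 177.47 + 44.39 = 221.86 million.
Unemployed = 11.30 + 2.64 = 13.94 million (jobless and actively searching, or on temporary layoff).
Labor force = 221.86 + 13.94 = 235.80 million.
Not in labor force = 2.58 + 21.48 + 59.87 = 83.93 million (those not working and not actively searching are outside the labor force — including those who want a job but have given up searching).
Civilian working-age population = 235.80 + 83.93 = 319.73 million.
Unemployment rate = 13.94 / 235.80 = 5.91%.
Labor force participation rate = 235.80 / 319.73 = 73.75%.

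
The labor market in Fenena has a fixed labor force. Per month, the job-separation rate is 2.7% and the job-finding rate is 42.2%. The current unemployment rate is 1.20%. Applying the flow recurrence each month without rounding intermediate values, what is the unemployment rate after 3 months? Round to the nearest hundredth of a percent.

Unemployment rate after three months ≈ 5.21%.

With a fixed labor force, u_{t+1} = u_t + s·(1−u_t) − f·u_t = u_t·(1−s−f) + s.
Here 1−s−f = 0.551 and s = 0.027.
u_1 = 0.012000 × 0.551 + 0.027 = 0.033612.
u_2 = 0.033612 × 0.551 + 0.027 = 0.045520.
u_3 = 0.045520 × 0.551 + 0.027 = 0.052082.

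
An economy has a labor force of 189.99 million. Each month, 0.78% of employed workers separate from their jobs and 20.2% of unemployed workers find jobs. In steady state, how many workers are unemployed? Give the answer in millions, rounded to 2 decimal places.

Steady-state unemployment rate u* = s/(s+f) = 0.78/(0.78+20.2) = 0.037178.
Unemployed = u* × labor force = 0.037178 × 189.99 ≈ 7.06 million.

About 7.06 million are unemployed in steady state.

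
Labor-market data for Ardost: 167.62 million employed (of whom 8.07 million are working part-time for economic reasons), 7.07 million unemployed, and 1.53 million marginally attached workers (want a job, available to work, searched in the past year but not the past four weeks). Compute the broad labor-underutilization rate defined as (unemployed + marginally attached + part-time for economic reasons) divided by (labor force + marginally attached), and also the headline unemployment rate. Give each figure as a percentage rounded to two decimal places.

Labor force = 167.62 + 7.07 = 174.69 million.
Numerator = 7.07 + 1.53 + 8.07 = 16.67 million.
Denominator = 174.69 + 1.53 = 176.22 million.
Broad rate = 16.67 / 176.22 = 9.46%.
Headline unemployment rate = 7.07 / 174.69 = 4.05%.

Broad underutilization rate ≈ 9.46%; headline unemployment rate ≈ 4.05%.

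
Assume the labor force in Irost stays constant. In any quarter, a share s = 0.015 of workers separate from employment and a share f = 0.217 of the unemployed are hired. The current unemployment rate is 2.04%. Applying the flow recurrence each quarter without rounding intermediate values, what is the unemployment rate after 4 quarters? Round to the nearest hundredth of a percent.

With a fixed labor force, u_{t+1} = u_t + s·(1−u_t) − f·u_t = u_t·(1−s−f) + s.
Here 1−s−f = 0.768 and s = 0.015.
u_1 = 0.020400 × 0.768 + 0.015 = 0.030667.
u_2 = 0.030667 × 0.768 + 0.015 = 0.038552.
u_3 = 0.038552 × 0.768 + 0.015 = 0.044608.
u_4 = 0.044608 × 0.768 + 0.015 = 0.049259.

Unemployment rate after four quarters ≈ 4.93%.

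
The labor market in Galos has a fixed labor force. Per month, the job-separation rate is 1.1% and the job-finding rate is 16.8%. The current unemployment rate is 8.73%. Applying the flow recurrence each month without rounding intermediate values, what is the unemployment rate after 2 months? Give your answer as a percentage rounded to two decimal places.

With a fixed labor force, u_{t+1} = u_t + s·(1−u_t) − f·u_t = u_t·(1−s−f) + s.
Here 1−s−f = 0.821 and s = 0.011.
u_1 = 0.087300 × 0.821 + 0.011 = 0.082673.
u_2 = 0.082673 × 0.821 + 0.011 = 0.078875.

Unemployment rate after two months ≈ 7.89%.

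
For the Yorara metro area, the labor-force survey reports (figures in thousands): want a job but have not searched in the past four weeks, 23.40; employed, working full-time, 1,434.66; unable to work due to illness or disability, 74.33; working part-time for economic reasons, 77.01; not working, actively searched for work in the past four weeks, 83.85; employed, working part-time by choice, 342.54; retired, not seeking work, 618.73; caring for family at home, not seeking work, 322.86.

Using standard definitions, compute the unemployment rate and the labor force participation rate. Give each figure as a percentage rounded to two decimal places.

Unemployment rate ≈ 4.33%; labor force participation rate ≈ 65.09%.

Employed = 1,434.66 + 77.01 + 342.54 = 1,854.21 thousand (anyone who worked, including part-time for economic reasons, counts as employed).
Unemployed = 83.85 thousand.
Labor force = 1,854.21 + 83.85 = 1,938.06 thousand.
Not in labor force = 23.40 + 74.33 + 618.73 + 322.86 = 1,039.32 thousand (those not working and not actively searching are outside the labor force — including those who want a job but have given up searching).
Civilian working-age population = 1,938.06 + 1,039.32 = 2,977.38 thousand.
Unemployment rate = 83.85 / 1,938.06 = 4.33%.
Labor force participation rate = 1,938.06 / 2,977.38 = 65.09%.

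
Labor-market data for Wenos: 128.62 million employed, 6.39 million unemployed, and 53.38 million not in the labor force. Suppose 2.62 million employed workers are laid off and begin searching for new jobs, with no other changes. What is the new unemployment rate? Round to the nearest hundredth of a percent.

Initially, labor force = 128.62 + 6.39 = 135.01 million, so u = 6.39/135.01 = 4.73%.
After the change, employed falls and unemployed rises by 2.62; labor force unchanged → E = 126.00, U = 9.01, labor force = 135.01 million.
New unemployment rate = 9.01 / 135.01 = 6.67%.

New unemployment rate ≈ 6.67%.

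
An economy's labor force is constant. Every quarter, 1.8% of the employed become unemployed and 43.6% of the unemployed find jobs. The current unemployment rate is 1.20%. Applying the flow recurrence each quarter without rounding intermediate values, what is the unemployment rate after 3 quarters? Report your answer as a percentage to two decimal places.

With a fixed labor force, u_{t+1} = u_t + s·(1−u_t) − f·u_t = u_t·(1−s−f) + s.
Here 1−s−f = 0.546 and s = 0.018.
u_1 = 0.012000 × 0.546 + 0.018 = 0.024552.
u_2 = 0.024552 × 0.546 + 0.018 = 0.031405.
u_3 = 0.031405 × 0.546 + 0.018 = 0.035147.

Unemployment rate after three quarters ≈ 3.51%.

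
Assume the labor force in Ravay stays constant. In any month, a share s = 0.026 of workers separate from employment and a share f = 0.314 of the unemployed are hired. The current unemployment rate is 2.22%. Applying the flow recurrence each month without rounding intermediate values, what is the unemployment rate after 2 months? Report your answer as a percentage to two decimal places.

With a fixed labor force, u_{t+1} = u_t + s·(1−u_t) − f·u_t = u_t·(1−s−f) + s.
Here 1−s−f = 0.660 and s = 0.026.
u_1 = 0.022200 × 0.660 + 0.026 = 0.040652.
u_2 = 0.040652 × 0.660 + 0.026 = 0.052830.

Unemployment rate after two months ≈ 5.28%.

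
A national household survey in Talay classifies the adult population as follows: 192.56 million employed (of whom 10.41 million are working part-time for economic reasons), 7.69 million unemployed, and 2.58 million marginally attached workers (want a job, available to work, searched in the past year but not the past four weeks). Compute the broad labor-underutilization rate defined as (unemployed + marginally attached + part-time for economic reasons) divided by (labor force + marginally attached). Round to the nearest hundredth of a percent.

Broad underutilization rate ≈ 10.20%.

Labor force = 192.56 + 7.69 = 200.25 million.
Numerator = 7.69 + 2.58 + 10.41 = 20.68 million.
Denominator = 200.25 + 2.58 = 202.83 million.
Broad rate = 20.68 / 202.83 = 10.20%.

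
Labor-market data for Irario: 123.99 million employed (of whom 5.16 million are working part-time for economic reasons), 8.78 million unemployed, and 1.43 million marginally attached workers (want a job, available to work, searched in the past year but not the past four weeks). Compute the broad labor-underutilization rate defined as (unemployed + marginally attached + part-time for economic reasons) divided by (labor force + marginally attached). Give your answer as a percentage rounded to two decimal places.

Broad underutilization rate ≈ 11.45%.

Labor force = 123.99 + 8.78 = 132.77 million.
Numerator = 8.78 + 1.43 + 5.16 = 15.37 million.
Denominator = 132.77 + 1.43 = 134.20 million.
Broad rate = 15.37 / 134.20 = 11.45%.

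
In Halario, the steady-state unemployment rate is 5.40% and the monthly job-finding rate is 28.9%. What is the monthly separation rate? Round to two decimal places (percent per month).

From u* = s/(s+f): s = u·f/(1−u).
s = 0.0540 × 28.9 / (1 − 0.0540) = 1.5606 / 0.9460 ≈ 1.65% per month.

Separation rate ≈ 1.65% per month.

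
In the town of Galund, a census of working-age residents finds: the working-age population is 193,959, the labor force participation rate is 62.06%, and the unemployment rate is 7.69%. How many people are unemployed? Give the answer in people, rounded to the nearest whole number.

About 9,257 are unemployed.

Labor force = 0.6206 × 193,959 = 120,371.
Unemployed = 0.0769 × 120,371 ≈ 9,257.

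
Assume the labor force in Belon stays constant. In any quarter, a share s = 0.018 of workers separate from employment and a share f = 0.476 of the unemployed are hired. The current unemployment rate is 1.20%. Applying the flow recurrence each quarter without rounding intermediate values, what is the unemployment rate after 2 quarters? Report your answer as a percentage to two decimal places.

Unemployment rate after two quarters ≈ 3.02%.

With a fixed labor force, u_{t+1} = u_t + s·(1−u_t) − f·u_t = u_t·(1−s−f) + s.
Here 1−s−f = 0.506 and s = 0.018.
u_1 = 0.012000 × 0.506 + 0.018 = 0.024072.
u_2 = 0.024072 × 0.506 + 0.018 = 0.030180.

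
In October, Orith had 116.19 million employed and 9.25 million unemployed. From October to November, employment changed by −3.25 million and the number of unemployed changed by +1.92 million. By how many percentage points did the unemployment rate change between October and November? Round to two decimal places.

The unemployment rate changed by +1.63 percentage points.

October: labor force = 116.19 + 9.25 = 125.44; u = 9.25/125.44 = 7.37%.
November: labor force = 112.94 + 11.17 = 124.11; u = 11.17/124.11 = 9.00%.
Change = 9.00% − 7.37% = +1.63 pp.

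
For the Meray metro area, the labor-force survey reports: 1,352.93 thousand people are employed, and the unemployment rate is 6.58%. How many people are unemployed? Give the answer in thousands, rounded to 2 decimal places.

About 95.29 thousand are unemployed.

Let U be the number unemployed. The labor force is E + U, and U/(E+U) = 0.0658.
So U = 0.0658 × 1,352.93 / (1 − 0.0658) = 89.0228 / 0.9342 ≈ 95.29 thousand.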